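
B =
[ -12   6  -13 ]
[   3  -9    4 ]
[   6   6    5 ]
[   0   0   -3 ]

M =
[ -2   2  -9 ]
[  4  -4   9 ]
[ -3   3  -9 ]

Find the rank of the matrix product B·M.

2

First compute BM:
[[ 87, -87, 279],
 [-54,  54, -144],
 [ -3,   3, -45],
 [  9,  -9,  27]]
Now row reduce the product.
R2 ← R2 + (18/29)·R1: [0, 0, 846/29]
R3 ← R3 + (1/29)·R1: [0, 0, -1026/29]
R4 ← R4 − (3/29)·R1: [0, 0, -54/29]
R3 ← R3 + (57/47)·R2: [0, 0, 0]
R4 ← R4 + (3/47)·R2: [0, 0, 0]
2 nonzero rows, so rank(BM) = 2.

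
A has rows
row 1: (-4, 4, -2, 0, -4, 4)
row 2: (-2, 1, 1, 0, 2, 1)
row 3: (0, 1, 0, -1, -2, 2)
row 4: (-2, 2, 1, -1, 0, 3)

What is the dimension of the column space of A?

3

Row reduce to echelon form.
R2 ← R2 − (1/2)·R1: [0, -1, 2, 0, 4, -1]
R4 ← R4 − (1/2)·R1: [0, 0, 2, -1, 2, 1]
R3 ← R3 + R2: [0, 0, 2, -1, 2, 1]
R4 ← R4 − R3: [0, 0, 0, 0, 0, 0]
Echelon form has 3 nonzero rows, so rank(A) = 3.
The column space has dimension equal to the rank: 3.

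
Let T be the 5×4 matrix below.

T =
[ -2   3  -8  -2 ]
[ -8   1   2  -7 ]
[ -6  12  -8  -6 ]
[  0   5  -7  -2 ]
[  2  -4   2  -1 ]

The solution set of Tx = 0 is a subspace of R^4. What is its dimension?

Row reduce to echelon form.
R2 ← R2 − (4)·R1: [0, -11, 34, 1]
R3 ← R3 − (3)·R1: [0, 3, 16, 0]
R5 ← R5 + R1: [0, -1, -6, -3]
R3 ← R3 + (3/11)·R2: [0, 0, 278/11, 3/11]
R4 ← R4 + (5/11)·R2: [0, 0, 93/11, -17/11]
R5 ← R5 − (1/11)·R2: [0, 0, -100/11, -34/11]
R4 ← R4 − (93/278)·R3: [0, 0, 0, -455/278]
R5 ← R5 + (50/139)·R3: [0, 0, 0, -416/139]
R5 ← R5 − (64/35)·R4: [0, 0, 0, 0]
4 nonzero rows, so rank(T) = 4.
T has 4 columns; by rank–nullity, nullity = 4 − 4 = 0.

0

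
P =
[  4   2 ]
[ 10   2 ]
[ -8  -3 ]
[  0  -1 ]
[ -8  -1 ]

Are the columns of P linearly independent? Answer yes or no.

Row reduce P to echelon form.
R2 ← R2 − (5/2)·R1: [0, -3]
R3 ← R3 + (2)·R1: [0, 1]
R5 ← R5 + (2)·R1: [0, 3]
R3 ← R3 + (1/3)·R2: [0, 0]
R4 ← R4 − (1/3)·R2: [0, 0]
R5 ← R5 + R2: [0, 0]
2 pivots among 2 columns.
Every column is a pivot column, so the columns are linearly independent.

yes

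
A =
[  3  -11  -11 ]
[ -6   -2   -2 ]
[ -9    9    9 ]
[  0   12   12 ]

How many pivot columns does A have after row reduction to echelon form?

Row reduce to echelon form.
R2 ← R2 + (2)·R1: [0, -24, -24]
R3 ← R3 + (3)·R1: [0, -24, -24]
R3 ← R3 − R2: [0, 0, 0]
R4 ← R4 + (1/2)·R2: [0, 0, 0]
Echelon form has 2 nonzero rows, so rank(A) = 2.
Each nonzero row contributes one pivot column: 2 pivot columns.

2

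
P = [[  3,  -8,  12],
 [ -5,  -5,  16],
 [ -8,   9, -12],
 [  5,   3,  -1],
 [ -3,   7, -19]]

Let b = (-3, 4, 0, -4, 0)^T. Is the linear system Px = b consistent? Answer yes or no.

no

Row reduce the augmented matrix [P | b].
R2 ← R2 + (5/3)·R1: [0, -55/3, 36, -1]
R3 ← R3 + (8/3)·R1: [0, -37/3, 20, -8]
R4 ← R4 − (5/3)·R1: [0, 49/3, -21, 1]
R5 ← R5 + R1: [0, -1, -7, -3]
R3 ← R3 − (37/55)·R2: [0, 0, -232/55, -403/55]
R4 ← R4 + (49/55)·R2: [0, 0, 609/55, 6/55]
R5 ← R5 − (3/55)·R2: [0, 0, -493/55, -162/55]
R4 ← R4 + (21/8)·R3: [0, 0, 0, -153/8]
R5 ← R5 − (17/8)·R3: [0, 0, 0, 101/8]
R5 ← R5 + (101/153)·R4: [0, 0, 0, 0]
The echelon form has 4 nonzero rows; the last pivot sits in the augmented column, so rank(P) = 3 but rank([P|b]) = 4.
Since the ranks differ, the system is inconsistent.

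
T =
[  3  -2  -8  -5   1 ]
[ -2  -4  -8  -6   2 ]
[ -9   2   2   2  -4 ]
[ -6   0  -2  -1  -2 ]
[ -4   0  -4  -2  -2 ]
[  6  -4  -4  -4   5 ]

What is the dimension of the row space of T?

Row reduce to echelon form.
R2 ← R2 + (2/3)·R1: [0, -16/3, -40/3, -28/3, 8/3]
R3 ← R3 + (3)·R1: [0, -4, -22, -13, -1]
R4 ← R4 + (2)·R1: [0, -4, -18, -11, 0]
R5 ← R5 + (4/3)·R1: [0, -8/3, -44/3, -26/3, -2/3]
R6 ← R6 − (2)·R1: [0, 0, 12, 6, 3]
R3 ← R3 − (3/4)·R2: [0, 0, -12, -6, -3]
R4 ← R4 − (3/4)·R2: [0, 0, -8, -4, -2]
R5 ← R5 − (1/2)·R2: [0, 0, -8, -4, -2]
R4 ← R4 − (2/3)·R3: [0, 0, 0, 0, 0]
R5 ← R5 − (2/3)·R3: [0, 0, 0, 0, 0]
R6 ← R6 + R3: [0, 0, 0, 0, 0]
Echelon form has 3 nonzero rows, so rank(T) = 3.
The row space has dimension equal to the rank: 3.

3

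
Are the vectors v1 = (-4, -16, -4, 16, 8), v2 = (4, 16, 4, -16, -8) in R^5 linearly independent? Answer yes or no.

no

Form the matrix with these vectors as rows and row reduce.
R2 ← R2 + R1: [0, 0, 0, 0, 0]
1 nonzero row, so the 2 vectors span a space of dimension 1.
Since 1 < 2, the vectors are linearly dependent.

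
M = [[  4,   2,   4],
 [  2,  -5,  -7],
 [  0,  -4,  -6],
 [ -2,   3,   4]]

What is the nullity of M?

1

Row reduce to echelon form.
R2 ← R2 − (1/2)·R1: [0, -6, -9]
R4 ← R4 + (1/2)·R1: [0, 4, 6]
R3 ← R3 − (2/3)·R2: [0, 0, 0]
R4 ← R4 + (2/3)·R2: [0, 0, 0]
2 nonzero rows, so rank(M) = 2.
M has 3 columns; by rank–nullity, nullity = 3 − 2 = 1.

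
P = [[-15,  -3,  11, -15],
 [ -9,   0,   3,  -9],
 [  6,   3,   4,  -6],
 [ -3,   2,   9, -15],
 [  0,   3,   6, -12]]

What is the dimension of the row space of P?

Row reduce to echelon form.
R2 ← R2 − (3/5)·R1: [0, 9/5, -18/5, 0]
R3 ← R3 + (2/5)·R1: [0, 9/5, 42/5, -12]
R4 ← R4 − (1/5)·R1: [0, 13/5, 34/5, -12]
R3 ← R3 − R2: [0, 0, 12, -12]
R4 ← R4 − (13/9)·R2: [0, 0, 12, -12]
R5 ← R5 − (5/3)·R2: [0, 0, 12, -12]
R4 ← R4 − R3: [0, 0, 0, 0]
R5 ← R5 − R3: [0, 0, 0, 0]
Echelon form has 3 nonzero rows, so rank(P) = 3.
The row space has dimension equal to the rank: 3.

3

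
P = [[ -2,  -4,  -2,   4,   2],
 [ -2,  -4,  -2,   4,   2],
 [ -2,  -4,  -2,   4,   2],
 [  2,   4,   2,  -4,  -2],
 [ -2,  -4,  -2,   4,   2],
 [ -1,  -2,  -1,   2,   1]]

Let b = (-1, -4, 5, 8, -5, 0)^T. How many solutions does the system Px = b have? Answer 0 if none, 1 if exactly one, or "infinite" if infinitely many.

Row reduce the augmented matrix [P | b].
R2 ← R2 − R1: [0, 0, 0, 0, 0, -3]
R3 ← R3 − R1: [0, 0, 0, 0, 0, 6]
R4 ← R4 + R1: [0, 0, 0, 0, 0, 7]
R5 ← R5 − R1: [0, 0, 0, 0, 0, -4]
R6 ← R6 − (1/2)·R1: [0, 0, 0, 0, 0, 1/2]
R3 ← R3 + (2)·R2: [0, 0, 0, 0, 0, 0]
R4 ← R4 + (7/3)·R2: [0, 0, 0, 0, 0, 0]
R5 ← R5 − (4/3)·R2: [0, 0, 0, 0, 0, 0]
R6 ← R6 + (1/6)·R2: [0, 0, 0, 0, 0, 0]
The echelon form has 2 nonzero rows; the last pivot sits in the augmented column, so rank(P) = 1 but rank([P|b]) = 2.
Since the ranks differ, the system is inconsistent.
It has no solutions.

0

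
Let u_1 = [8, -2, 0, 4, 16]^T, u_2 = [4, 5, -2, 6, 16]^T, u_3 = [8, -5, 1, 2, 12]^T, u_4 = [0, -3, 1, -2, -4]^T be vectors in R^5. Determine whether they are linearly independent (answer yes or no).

Form the matrix with these vectors as rows and row reduce.
R2 ← R2 − (1/2)·R1: [0, 6, -2, 4, 8]
R3 ← R3 − R1: [0, -3, 1, -2, -4]
R3 ← R3 + (1/2)·R2: [0, 0, 0, 0, 0]
R4 ← R4 + (1/2)·R2: [0, 0, 0, 0, 0]
2 nonzero rows, so the 4 vectors span a space of dimension 2.
Since 2 < 4, the vectors are linearly dependent.

no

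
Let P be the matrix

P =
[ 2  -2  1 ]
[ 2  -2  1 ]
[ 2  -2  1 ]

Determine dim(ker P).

Row reduce to echelon form.
R2 ← R2 − R1: [0, 0, 0]
R3 ← R3 − R1: [0, 0, 0]
1 nonzero row, so rank(P) = 1.
P has 3 columns; by rank–nullity, nullity = 3 − 1 = 2.

2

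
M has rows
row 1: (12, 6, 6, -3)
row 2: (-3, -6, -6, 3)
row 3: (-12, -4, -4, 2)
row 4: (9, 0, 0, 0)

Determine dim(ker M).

2

Row reduce to echelon form.
R2 ← R2 + (1/4)·R1: [0, -9/2, -9/2, 9/4]
R3 ← R3 + R1: [0, 2, 2, -1]
R4 ← R4 − (3/4)·R1: [0, -9/2, -9/2, 9/4]
R3 ← R3 + (4/9)·R2: [0, 0, 0, 0]
R4 ← R4 − R2: [0, 0, 0, 0]
2 nonzero rows, so rank(M) = 2.
M has 4 columns; by rank–nullity, nullity = 4 − 2 = 2.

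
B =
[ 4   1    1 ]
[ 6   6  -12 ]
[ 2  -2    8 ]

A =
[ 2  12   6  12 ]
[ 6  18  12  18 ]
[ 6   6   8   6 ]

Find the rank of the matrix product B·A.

First compute BA:
[[ 20,  72,  44,  72],
 [-24, 108,  12, 108],
 [ 40,  36,  52,  36]]
Now row reduce the product.
R2 ← R2 + (6/5)·R1: [0, 972/5, 324/5, 972/5]
R3 ← R3 − (2)·R1: [0, -108, -36, -108]
R3 ← R3 + (5/9)·R2: [0, 0, 0, 0]
2 nonzero rows, so rank(BA) = 2.

2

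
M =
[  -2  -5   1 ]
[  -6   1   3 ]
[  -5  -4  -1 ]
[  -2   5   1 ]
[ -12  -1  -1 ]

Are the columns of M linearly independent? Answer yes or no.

Row reduce M to echelon form.
R2 ← R2 − (3)·R1: [0, 16, 0]
R3 ← R3 − (5/2)·R1: [0, 17/2, -7/2]
R4 ← R4 − R1: [0, 10, 0]
R5 ← R5 − (6)·R1: [0, 29, -7]
R3 ← R3 − (17/32)·R2: [0, 0, -7/2]
R4 ← R4 − (5/8)·R2: [0, 0, 0]
R5 ← R5 − (29/16)·R2: [0, 0, -7]
R5 ← R5 − (2)·R3: [0, 0, 0]
3 pivots among 3 columns.
Every column is a pivot column, so the columns are linearly independent.

yes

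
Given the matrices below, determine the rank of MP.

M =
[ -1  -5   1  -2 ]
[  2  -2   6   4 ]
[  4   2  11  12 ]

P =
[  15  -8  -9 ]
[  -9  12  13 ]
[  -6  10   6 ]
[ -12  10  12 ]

First compute MP:
[[ 48, -62, -74],
 [-36,  60,  40],
 [-168, 222, 200]]
Now row reduce the product.
R2 ← R2 + (3/4)·R1: [0, 27/2, -31/2]
R3 ← R3 + (7/2)·R1: [0, 5, -59]
R3 ← R3 − (10/27)·R2: [0, 0, -1438/27]
3 nonzero rows, so rank(MP) = 3.

3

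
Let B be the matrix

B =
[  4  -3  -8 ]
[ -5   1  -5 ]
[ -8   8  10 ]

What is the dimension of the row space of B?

3

Row reduce to echelon form.
R2 ← R2 + (5/4)·R1: [0, -11/4, -15]
R3 ← R3 + (2)·R1: [0, 2, -6]
R3 ← R3 + (8/11)·R2: [0, 0, -186/11]
Echelon form has 3 nonzero rows, so rank(B) = 3.
The row space has dimension equal to the rank: 3.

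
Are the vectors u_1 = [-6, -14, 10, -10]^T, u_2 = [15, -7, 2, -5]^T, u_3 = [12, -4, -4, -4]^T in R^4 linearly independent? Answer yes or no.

yes

Form the matrix with these vectors as rows and row reduce.
R2 ← R2 + (5/2)·R1: [0, -42, 27, -30]
R3 ← R3 + (2)·R1: [0, -32, 16, -24]
R3 ← R3 − (16/21)·R2: [0, 0, -32/7, -8/7]
3 nonzero rows, so the 3 vectors span a space of dimension 3.
Since 3 = 3, the vectors are linearly independent.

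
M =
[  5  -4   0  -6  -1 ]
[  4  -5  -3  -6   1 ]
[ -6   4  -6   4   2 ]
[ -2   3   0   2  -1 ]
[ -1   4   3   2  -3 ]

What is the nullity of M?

2

Row reduce to echelon form.
R2 ← R2 − (4/5)·R1: [0, -9/5, -3, -6/5, 9/5]
R3 ← R3 + (6/5)·R1: [0, -4/5, -6, -16/5, 4/5]
R4 ← R4 + (2/5)·R1: [0, 7/5, 0, -2/5, -7/5]
R5 ← R5 + (1/5)·R1: [0, 16/5, 3, 4/5, -16/5]
R3 ← R3 − (4/9)·R2: [0, 0, -14/3, -8/3, 0]
R4 ← R4 + (7/9)·R2: [0, 0, -7/3, -4/3, 0]
R5 ← R5 + (16/9)·R2: [0, 0, -7/3, -4/3, 0]
R4 ← R4 − (1/2)·R3: [0, 0, 0, 0, 0]
R5 ← R5 − (1/2)·R3: [0, 0, 0, 0, 0]
3 nonzero rows, so rank(M) = 3.
M has 5 columns; by rank–nullity, nullity = 5 − 3 = 2.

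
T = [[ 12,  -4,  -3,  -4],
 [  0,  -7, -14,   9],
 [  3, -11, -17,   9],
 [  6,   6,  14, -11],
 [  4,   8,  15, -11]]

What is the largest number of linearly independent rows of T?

Row reduce to echelon form.
R3 ← R3 − (1/4)·R1: [0, -10, -65/4, 10]
R4 ← R4 − (1/2)·R1: [0, 8, 31/2, -9]
R5 ← R5 − (1/3)·R1: [0, 28/3, 16, -29/3]
R3 ← R3 − (10/7)·R2: [0, 0, 15/4, -20/7]
R4 ← R4 + (8/7)·R2: [0, 0, -1/2, 9/7]
R5 ← R5 + (4/3)·R2: [0, 0, -8/3, 7/3]
R4 ← R4 + (2/15)·R3: [0, 0, 0, 19/21]
R5 ← R5 + (32/45)·R3: [0, 0, 0, 19/63]
R5 ← R5 − (1/3)·R4: [0, 0, 0, 0]
Echelon form has 4 nonzero rows, so rank(T) = 4.
The rank gives the maximum number of linearly independent rows: 4.

4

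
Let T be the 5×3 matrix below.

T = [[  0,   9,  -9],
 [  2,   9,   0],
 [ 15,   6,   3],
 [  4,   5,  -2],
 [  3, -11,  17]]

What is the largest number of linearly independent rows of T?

3

Row reduce to echelon form.
Swap R1 ↔ R2
R3 ← R3 − (15/2)·R1: [0, -123/2, 3]
R4 ← R4 − (2)·R1: [0, -13, -2]
R5 ← R5 − (3/2)·R1: [0, -49/2, 17]
R3 ← R3 + (41/6)·R2: [0, 0, -117/2]
R4 ← R4 + (13/9)·R2: [0, 0, -15]
R5 ← R5 + (49/18)·R2: [0, 0, -15/2]
R4 ← R4 − (10/39)·R3: [0, 0, 0]
R5 ← R5 − (5/39)·R3: [0, 0, 0]
Echelon form has 3 nonzero rows, so rank(T) = 3.
The rank gives the maximum number of linearly independent rows: 3.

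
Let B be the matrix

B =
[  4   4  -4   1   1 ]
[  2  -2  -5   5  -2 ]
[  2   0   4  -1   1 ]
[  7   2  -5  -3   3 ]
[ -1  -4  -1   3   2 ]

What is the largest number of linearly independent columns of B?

5

Row reduce to echelon form.
R2 ← R2 − (1/2)·R1: [0, -4, -3, 9/2, -5/2]
R3 ← R3 − (1/2)·R1: [0, -2, 6, -3/2, 1/2]
R4 ← R4 − (7/4)·R1: [0, -5, 2, -19/4, 5/4]
R5 ← R5 + (1/4)·R1: [0, -3, -2, 13/4, 9/4]
R3 ← R3 − (1/2)·R2: [0, 0, 15/2, -15/4, 7/4]
R4 ← R4 − (5/4)·R2: [0, 0, 23/4, -83/8, 35/8]
R5 ← R5 − (3/4)·R2: [0, 0, 1/4, -1/8, 33/8]
R4 ← R4 − (23/30)·R3: [0, 0, 0, -15/2, 91/30]
R5 ← R5 − (1/30)·R3: [0, 0, 0, 0, 61/15]
Echelon form has 5 nonzero rows, so rank(B) = 5.
The rank gives the maximum number of linearly independent columns: 5.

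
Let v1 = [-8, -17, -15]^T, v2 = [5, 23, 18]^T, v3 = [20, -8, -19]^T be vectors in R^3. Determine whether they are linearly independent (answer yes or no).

yes

Form the matrix with these vectors as rows and row reduce.
R2 ← R2 + (5/8)·R1: [0, 99/8, 69/8]
R3 ← R3 + (5/2)·R1: [0, -101/2, -113/2]
R3 ← R3 + (404/99)·R2: [0, 0, -703/33]
3 nonzero rows, so the 3 vectors span a space of dimension 3.
Since 3 = 3, the vectors are linearly independent.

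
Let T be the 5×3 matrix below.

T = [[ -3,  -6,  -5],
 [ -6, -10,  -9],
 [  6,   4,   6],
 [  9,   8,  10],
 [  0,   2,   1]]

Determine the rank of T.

2

Row reduce to echelon form.
R2 ← R2 − (2)·R1: [0, 2, 1]
R3 ← R3 + (2)·R1: [0, -8, -4]
R4 ← R4 + (3)·R1: [0, -10, -5]
R3 ← R3 + (4)·R2: [0, 0, 0]
R4 ← R4 + (5)·R2: [0, 0, 0]
R5 ← R5 − R2: [0, 0, 0]
Echelon form has 2 nonzero rows, so rank(T) = 2.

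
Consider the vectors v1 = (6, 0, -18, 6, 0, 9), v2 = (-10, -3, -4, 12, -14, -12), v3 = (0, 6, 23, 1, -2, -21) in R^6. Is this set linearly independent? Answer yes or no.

yes

Form the matrix with these vectors as rows and row reduce.
R2 ← R2 + (5/3)·R1: [0, -3, -34, 22, -14, 3]
R3 ← R3 + (2)·R2: [0, 0, -45, 45, -30, -15]
3 nonzero rows, so the 3 vectors span a space of dimension 3.
Since 3 = 3, the vectors are linearly independent.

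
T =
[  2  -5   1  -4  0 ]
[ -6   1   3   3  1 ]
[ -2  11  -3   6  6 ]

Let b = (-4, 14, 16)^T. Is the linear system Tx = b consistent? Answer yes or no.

Row reduce the augmented matrix [T | b].
R2 ← R2 + (3)·R1: [0, -14, 6, -9, 1, 2]
R3 ← R3 + R1: [0, 6, -2, 2, 6, 12]
R3 ← R3 + (3/7)·R2: [0, 0, 4/7, -13/7, 45/7, 90/7]
The echelon form has 3 nonzero rows, and every pivot lies in the first 5 columns, so rank(T) = rank([T|b]) = 3.
The system is consistent.

yes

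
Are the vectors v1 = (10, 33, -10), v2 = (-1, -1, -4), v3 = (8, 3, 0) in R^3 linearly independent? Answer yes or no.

yes

Form the matrix with these vectors as rows and row reduce.
R2 ← R2 + (1/10)·R1: [0, 23/10, -5]
R3 ← R3 − (4/5)·R1: [0, -117/5, 8]
R3 ← R3 + (234/23)·R2: [0, 0, -986/23]
3 nonzero rows, so the 3 vectors span a space of dimension 3.
Since 3 = 3, the vectors are linearly independent.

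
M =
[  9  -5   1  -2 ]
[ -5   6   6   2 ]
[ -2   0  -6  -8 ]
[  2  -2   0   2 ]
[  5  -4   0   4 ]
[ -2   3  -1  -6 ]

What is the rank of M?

Row reduce to echelon form.
R2 ← R2 + (5/9)·R1: [0, 29/9, 59/9, 8/9]
R3 ← R3 + (2/9)·R1: [0, -10/9, -52/9, -76/9]
R4 ← R4 − (2/9)·R1: [0, -8/9, -2/9, 22/9]
R5 ← R5 − (5/9)·R1: [0, -11/9, -5/9, 46/9]
R6 ← R6 + (2/9)·R1: [0, 17/9, -7/9, -58/9]
R3 ← R3 + (10/29)·R2: [0, 0, -102/29, -236/29]
R4 ← R4 + (8/29)·R2: [0, 0, 46/29, 78/29]
R5 ← R5 + (11/29)·R2: [0, 0, 56/29, 158/29]
R6 ← R6 − (17/29)·R2: [0, 0, -134/29, -202/29]
R4 ← R4 + (23/51)·R3: [0, 0, 0, -50/51]
R5 ← R5 + (28/51)·R3: [0, 0, 0, 50/51]
R6 ← R6 − (67/51)·R3: [0, 0, 0, 190/51]
R5 ← R5 + R4: [0, 0, 0, 0]
R6 ← R6 + (19/5)·R4: [0, 0, 0, 0]
Echelon form has 4 nonzero rows, so rank(M) = 4.

4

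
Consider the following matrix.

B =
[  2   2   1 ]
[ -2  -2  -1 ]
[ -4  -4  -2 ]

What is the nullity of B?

Row reduce to echelon form.
R2 ← R2 + R1: [0, 0, 0]
R3 ← R3 + (2)·R1: [0, 0, 0]
1 nonzero row, so rank(B) = 1.
B has 3 columns; by rank–nullity, nullity = 3 − 1 = 2.

2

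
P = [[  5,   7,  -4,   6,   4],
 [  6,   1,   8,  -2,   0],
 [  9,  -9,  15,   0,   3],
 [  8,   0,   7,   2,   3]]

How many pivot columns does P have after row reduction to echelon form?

Row reduce to echelon form.
R2 ← R2 − (6/5)·R1: [0, -37/5, 64/5, -46/5, -24/5]
R3 ← R3 − (9/5)·R1: [0, -108/5, 111/5, -54/5, -21/5]
R4 ← R4 − (8/5)·R1: [0, -56/5, 67/5, -38/5, -17/5]
R3 ← R3 − (108/37)·R2: [0, 0, -561/37, 594/37, 363/37]
R4 ← R4 − (56/37)·R2: [0, 0, -221/37, 234/37, 143/37]
R4 ← R4 − (13/33)·R3: [0, 0, 0, 0, 0]
Echelon form has 3 nonzero rows, so rank(P) = 3.
Each nonzero row contributes one pivot column: 3 pivot columns.

3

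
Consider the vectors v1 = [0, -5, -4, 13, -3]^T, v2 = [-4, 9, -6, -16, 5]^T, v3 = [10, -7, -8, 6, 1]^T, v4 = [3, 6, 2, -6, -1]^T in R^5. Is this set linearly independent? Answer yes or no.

yes

Form the matrix with these vectors as rows and row reduce.
Swap R1 ↔ R2
R3 ← R3 + (5/2)·R1: [0, 31/2, -23, -34, 27/2]
R4 ← R4 + (3/4)·R1: [0, 51/4, -5/2, -18, 11/4]
R3 ← R3 + (31/10)·R2: [0, 0, -177/5, 63/10, 21/5]
R4 ← R4 + (51/20)·R2: [0, 0, -127/10, 303/20, -49/10]
R4 ← R4 − (127/354)·R3: [0, 0, 0, 1521/118, -378/59]
4 nonzero rows, so the 4 vectors span a space of dimension 4.
Since 4 = 4, the vectors are linearly independent.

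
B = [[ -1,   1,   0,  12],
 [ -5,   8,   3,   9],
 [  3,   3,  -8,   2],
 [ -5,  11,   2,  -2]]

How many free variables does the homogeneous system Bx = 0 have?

1

Row reduce to echelon form.
R2 ← R2 − (5)·R1: [0, 3, 3, -51]
R3 ← R3 + (3)·R1: [0, 6, -8, 38]
R4 ← R4 − (5)·R1: [0, 6, 2, -62]
R3 ← R3 − (2)·R2: [0, 0, -14, 140]
R4 ← R4 − (2)·R2: [0, 0, -4, 40]
R4 ← R4 − (2/7)·R3: [0, 0, 0, 0]
3 nonzero rows, so rank(B) = 3.
B has 4 columns; by rank–nullity, nullity = 4 − 3 = 1.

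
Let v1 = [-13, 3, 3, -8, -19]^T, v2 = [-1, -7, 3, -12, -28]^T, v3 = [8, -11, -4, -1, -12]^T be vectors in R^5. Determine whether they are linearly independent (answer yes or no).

Form the matrix with these vectors as rows and row reduce.
R2 ← R2 − (1/13)·R1: [0, -94/13, 36/13, -148/13, -345/13]
R3 ← R3 + (8/13)·R1: [0, -119/13, -28/13, -77/13, -308/13]
R3 ← R3 − (119/94)·R2: [0, 0, -266/47, 399/47, 931/94]
3 nonzero rows, so the 3 vectors span a space of dimension 3.
Since 3 = 3, the vectors are linearly independent.

yes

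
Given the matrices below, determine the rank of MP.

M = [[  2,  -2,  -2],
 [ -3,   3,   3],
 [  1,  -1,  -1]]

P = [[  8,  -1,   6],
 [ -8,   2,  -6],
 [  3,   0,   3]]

First compute MP:
[[ 26,  -6,  18],
 [-39,   9, -27],
 [ 13,  -3,   9]]
Now row reduce the product.
R2 ← R2 + (3/2)·R1: [0, 0, 0]
R3 ← R3 − (1/2)·R1: [0, 0, 0]
1 nonzero row, so rank(MP) = 1.

1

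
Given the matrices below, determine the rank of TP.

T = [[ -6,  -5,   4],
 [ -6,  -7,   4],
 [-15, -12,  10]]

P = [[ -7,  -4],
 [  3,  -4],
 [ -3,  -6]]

First compute TP:
[[ 15,  20],
 [  9,  28],
 [ 39,  48]]
Now row reduce the product.
R2 ← R2 − (3/5)·R1: [0, 16]
R3 ← R3 − (13/5)·R1: [0, -4]
R3 ← R3 + (1/4)·R2: [0, 0]
2 nonzero rows, so rank(TP) = 2.

2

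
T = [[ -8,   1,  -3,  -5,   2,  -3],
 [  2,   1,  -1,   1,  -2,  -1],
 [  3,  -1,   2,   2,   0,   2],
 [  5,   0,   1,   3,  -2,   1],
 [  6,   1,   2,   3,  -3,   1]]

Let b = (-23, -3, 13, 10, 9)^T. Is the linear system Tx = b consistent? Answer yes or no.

yes

Row reduce the augmented matrix [T | b].
R2 ← R2 + (1/4)·R1: [0, 5/4, -7/4, -1/4, -3/2, -7/4, -35/4]
R3 ← R3 + (3/8)·R1: [0, -5/8, 7/8, 1/8, 3/4, 7/8, 35/8]
R4 ← R4 + (5/8)·R1: [0, 5/8, -7/8, -1/8, -3/4, -7/8, -35/8]
R5 ← R5 + (3/4)·R1: [0, 7/4, -1/4, -3/4, -3/2, -5/4, -33/4]
R3 ← R3 + (1/2)·R2: [0, 0, 0, 0, 0, 0, 0]
R4 ← R4 − (1/2)·R2: [0, 0, 0, 0, 0, 0, 0]
R5 ← R5 − (7/5)·R2: [0, 0, 11/5, -2/5, 3/5, 6/5, 4]
Swap R3 ↔ R5
The echelon form has 3 nonzero rows, and every pivot lies in the first 6 columns, so rank(T) = rank([T|b]) = 3.
The system is consistent.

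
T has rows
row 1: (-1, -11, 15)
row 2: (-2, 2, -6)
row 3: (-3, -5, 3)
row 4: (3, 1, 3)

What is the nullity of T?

Row reduce to echelon form.
R2 ← R2 − (2)·R1: [0, 24, -36]
R3 ← R3 − (3)·R1: [0, 28, -42]
R4 ← R4 + (3)·R1: [0, -32, 48]
R3 ← R3 − (7/6)·R2: [0, 0, 0]
R4 ← R4 + (4/3)·R2: [0, 0, 0]
2 nonzero rows, so rank(T) = 2.
T has 3 columns; by rank–nullity, nullity = 3 − 2 = 1.

1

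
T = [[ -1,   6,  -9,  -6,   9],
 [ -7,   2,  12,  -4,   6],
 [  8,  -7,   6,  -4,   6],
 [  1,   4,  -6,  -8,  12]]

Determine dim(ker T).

2

Row reduce to echelon form.
R2 ← R2 − (7)·R1: [0, -40, 75, 38, -57]
R3 ← R3 + (8)·R1: [0, 41, -66, -52, 78]
R4 ← R4 + R1: [0, 10, -15, -14, 21]
R3 ← R3 + (41/40)·R2: [0, 0, 87/8, -261/20, 783/40]
R4 ← R4 + (1/4)·R2: [0, 0, 15/4, -9/2, 27/4]
R4 ← R4 − (10/29)·R3: [0, 0, 0, 0, 0]
3 nonzero rows, so rank(T) = 3.
T has 5 columns; by rank–nullity, nullity = 5 − 3 = 2.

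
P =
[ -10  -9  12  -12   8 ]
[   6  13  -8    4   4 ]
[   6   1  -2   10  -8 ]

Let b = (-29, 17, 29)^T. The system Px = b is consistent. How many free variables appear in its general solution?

Row reduce the augmented matrix [P | b].
R2 ← R2 + (3/5)·R1: [0, 38/5, -4/5, -16/5, 44/5, -2/5]
R3 ← R3 + (3/5)·R1: [0, -22/5, 26/5, 14/5, -16/5, 58/5]
R3 ← R3 + (11/19)·R2: [0, 0, 90/19, 18/19, 36/19, 216/19]
The echelon form has 3 nonzero rows, and every pivot lies in the first 5 columns, so rank(P) = rank([P|b]) = 3.
The system is consistent.
Free variables = (unknowns) − (rank) = 5 − 3 = 2.

2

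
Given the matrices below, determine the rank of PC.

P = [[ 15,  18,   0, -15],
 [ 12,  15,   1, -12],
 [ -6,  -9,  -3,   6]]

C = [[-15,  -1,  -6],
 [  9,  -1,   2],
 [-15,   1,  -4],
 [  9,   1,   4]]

First compute PC:
[[-198, -48, -114],
 [-168, -38, -94],
 [108,  18,  54]]
Now row reduce the product.
R2 ← R2 − (28/33)·R1: [0, 30/11, 30/11]
R3 ← R3 + (6/11)·R1: [0, -90/11, -90/11]
R3 ← R3 + (3)·R2: [0, 0, 0]
2 nonzero rows, so rank(PC) = 2.

2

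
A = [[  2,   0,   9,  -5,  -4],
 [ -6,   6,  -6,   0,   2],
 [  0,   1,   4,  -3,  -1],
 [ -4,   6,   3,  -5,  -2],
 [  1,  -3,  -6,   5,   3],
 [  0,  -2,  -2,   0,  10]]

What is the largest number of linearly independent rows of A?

Row reduce to echelon form.
R2 ← R2 + (3)·R1: [0, 6, 21, -15, -10]
R4 ← R4 + (2)·R1: [0, 6, 21, -15, -10]
R5 ← R5 − (1/2)·R1: [0, -3, -21/2, 15/2, 5]
R3 ← R3 − (1/6)·R2: [0, 0, 1/2, -1/2, 2/3]
R4 ← R4 − R2: [0, 0, 0, 0, 0]
R5 ← R5 + (1/2)·R2: [0, 0, 0, 0, 0]
R6 ← R6 + (1/3)·R2: [0, 0, 5, -5, 20/3]
R6 ← R6 − (10)·R3: [0, 0, 0, 0, 0]
Echelon form has 3 nonzero rows, so rank(A) = 3.
The rank gives the maximum number of linearly independent rows: 3.

3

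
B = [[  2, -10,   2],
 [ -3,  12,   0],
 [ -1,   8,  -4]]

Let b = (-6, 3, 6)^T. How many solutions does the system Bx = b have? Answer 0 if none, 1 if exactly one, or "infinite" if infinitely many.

0

Row reduce the augmented matrix [B | b].
R2 ← R2 + (3/2)·R1: [0, -3, 3, -6]
R3 ← R3 + (1/2)·R1: [0, 3, -3, 3]
R3 ← R3 + R2: [0, 0, 0, -3]
The echelon form has 3 nonzero rows; the last pivot sits in the augmented column, so rank(B) = 2 but rank([B|b]) = 3.
Since the ranks differ, the system is inconsistent.
It has no solutions.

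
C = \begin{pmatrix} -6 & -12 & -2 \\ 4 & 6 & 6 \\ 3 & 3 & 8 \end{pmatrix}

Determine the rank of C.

2

Row reduce to echelon form.
R2 ← R2 + (2/3)·R1: [0, -2, 14/3]
R3 ← R3 + (1/2)·R1: [0, -3, 7]
R3 ← R3 − (3/2)·R2: [0, 0, 0]
Echelon form has 2 nonzero rows, so rank(C) = 2.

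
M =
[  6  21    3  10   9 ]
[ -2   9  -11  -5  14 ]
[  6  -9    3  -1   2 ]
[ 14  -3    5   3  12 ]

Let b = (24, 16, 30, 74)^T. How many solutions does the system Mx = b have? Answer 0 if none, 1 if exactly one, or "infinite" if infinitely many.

infinite

Row reduce the augmented matrix [M | b].
R2 ← R2 + (1/3)·R1: [0, 16, -10, -5/3, 17, 24]
R3 ← R3 − R1: [0, -30, 0, -11, -7, 6]
R4 ← R4 − (7/3)·R1: [0, -52, -2, -61/3, -9, 18]
R3 ← R3 + (15/8)·R2: [0, 0, -75/4, -113/8, 199/8, 51]
R4 ← R4 + (13/4)·R2: [0, 0, -69/2, -103/4, 185/4, 96]
R4 ← R4 − (46/25)·R3: [0, 0, 0, 6/25, 12/25, 54/25]
The echelon form has 4 nonzero rows, and every pivot lies in the first 5 columns, so rank(M) = rank([M|b]) = 4.
The system is consistent.
rank = 4 < 5 unknowns, so there are infinitely many solutions.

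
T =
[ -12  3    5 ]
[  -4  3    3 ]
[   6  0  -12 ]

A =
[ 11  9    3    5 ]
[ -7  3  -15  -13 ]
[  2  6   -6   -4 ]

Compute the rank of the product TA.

2

First compute TA:
[[-143, -69, -111, -119],
 [-59,  -9, -75, -71],
 [ 42, -18,  90,  78]]
Now row reduce the product.
R2 ← R2 − (59/143)·R1: [0, 2784/143, -4176/143, -3132/143]
R3 ← R3 + (42/143)·R1: [0, -5472/143, 8208/143, 6156/143]
R3 ← R3 + (57/29)·R2: [0, 0, 0, 0]
2 nonzero rows, so rank(TA) = 2.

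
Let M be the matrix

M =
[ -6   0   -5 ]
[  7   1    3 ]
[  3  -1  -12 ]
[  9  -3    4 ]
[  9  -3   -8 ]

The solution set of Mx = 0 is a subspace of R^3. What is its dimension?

0

Row reduce to echelon form.
R2 ← R2 + (7/6)·R1: [0, 1, -17/6]
R3 ← R3 + (1/2)·R1: [0, -1, -29/2]
R4 ← R4 + (3/2)·R1: [0, -3, -7/2]
R5 ← R5 + (3/2)·R1: [0, -3, -31/2]
R3 ← R3 + R2: [0, 0, -52/3]
R4 ← R4 + (3)·R2: [0, 0, -12]
R5 ← R5 + (3)·R2: [0, 0, -24]
R4 ← R4 − (9/13)·R3: [0, 0, 0]
R5 ← R5 − (18/13)·R3: [0, 0, 0]
3 nonzero rows, so rank(M) = 3.
M has 3 columns; by rank–nullity, nullity = 3 − 3 = 0.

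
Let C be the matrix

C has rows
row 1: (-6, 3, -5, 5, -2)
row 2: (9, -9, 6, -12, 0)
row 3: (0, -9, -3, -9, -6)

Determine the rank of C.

Row reduce to echelon form.
R2 ← R2 + (3/2)·R1: [0, -9/2, -3/2, -9/2, -3]
R3 ← R3 − (2)·R2: [0, 0, 0, 0, 0]
Echelon form has 2 nonzero rows, so rank(C) = 2.

2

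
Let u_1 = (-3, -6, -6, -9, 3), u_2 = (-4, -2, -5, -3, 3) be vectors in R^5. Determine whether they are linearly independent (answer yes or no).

Form the matrix with these vectors as rows and row reduce.
R2 ← R2 − (4/3)·R1: [0, 6, 3, 9, -1]
2 nonzero rows, so the 2 vectors span a space of dimension 2.
Since 2 = 2, the vectors are linearly independent.

yes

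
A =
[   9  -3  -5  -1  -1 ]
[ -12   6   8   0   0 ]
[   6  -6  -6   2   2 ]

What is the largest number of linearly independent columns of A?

2

Row reduce to echelon form.
R2 ← R2 + (4/3)·R1: [0, 2, 4/3, -4/3, -4/3]
R3 ← R3 − (2/3)·R1: [0, -4, -8/3, 8/3, 8/3]
R3 ← R3 + (2)·R2: [0, 0, 0, 0, 0]
Echelon form has 2 nonzero rows, so rank(A) = 2.
The rank gives the maximum number of linearly independent columns: 2.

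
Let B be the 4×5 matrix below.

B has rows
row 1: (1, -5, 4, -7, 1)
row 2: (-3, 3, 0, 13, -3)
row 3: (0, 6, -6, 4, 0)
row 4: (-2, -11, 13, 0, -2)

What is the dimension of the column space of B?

2

Row reduce to echelon form.
R2 ← R2 + (3)·R1: [0, -12, 12, -8, 0]
R4 ← R4 + (2)·R1: [0, -21, 21, -14, 0]
R3 ← R3 + (1/2)·R2: [0, 0, 0, 0, 0]
R4 ← R4 − (7/4)·R2: [0, 0, 0, 0, 0]
Echelon form has 2 nonzero rows, so rank(B) = 2.
The column space has dimension equal to the rank: 2.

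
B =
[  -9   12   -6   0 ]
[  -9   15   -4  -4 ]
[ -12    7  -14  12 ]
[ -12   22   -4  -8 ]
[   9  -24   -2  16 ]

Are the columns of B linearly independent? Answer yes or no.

no

Row reduce B to echelon form.
R2 ← R2 − R1: [0, 3, 2, -4]
R3 ← R3 − (4/3)·R1: [0, -9, -6, 12]
R4 ← R4 − (4/3)·R1: [0, 6, 4, -8]
R5 ← R5 + R1: [0, -12, -8, 16]
R3 ← R3 + (3)·R2: [0, 0, 0, 0]
R4 ← R4 − (2)·R2: [0, 0, 0, 0]
R5 ← R5 + (4)·R2: [0, 0, 0, 0]
2 pivots among 4 columns.
Only 2 < 4 pivot columns, so the columns are linearly dependent.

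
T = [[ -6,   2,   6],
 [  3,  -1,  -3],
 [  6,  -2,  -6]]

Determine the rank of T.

1

Row reduce to echelon form.
R2 ← R2 + (1/2)·R1: [0, 0, 0]
R3 ← R3 + R1: [0, 0, 0]
Echelon form has 1 nonzero row, so rank(T) = 1.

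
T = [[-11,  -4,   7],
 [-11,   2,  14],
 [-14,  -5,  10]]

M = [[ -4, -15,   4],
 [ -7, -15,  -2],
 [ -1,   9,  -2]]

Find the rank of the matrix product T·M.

3

First compute TM:
[[ 65, 288, -50],
 [ 16, 261, -76],
 [ 81, 375, -66]]
Now row reduce the product.
R2 ← R2 − (16/65)·R1: [0, 12357/65, -828/13]
R3 ← R3 − (81/65)·R1: [0, 1047/65, -48/13]
R3 ← R3 − (349/4119)·R2: [0, 0, 2340/1373]
3 nonzero rows, so rank(TM) = 3.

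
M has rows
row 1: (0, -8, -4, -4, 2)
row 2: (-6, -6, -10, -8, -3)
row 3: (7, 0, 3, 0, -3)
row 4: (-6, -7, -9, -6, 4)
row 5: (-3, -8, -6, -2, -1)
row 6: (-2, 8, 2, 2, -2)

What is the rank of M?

5

Row reduce to echelon form.
Swap R1 ↔ R2
R3 ← R3 + (7/6)·R1: [0, -7, -26/3, -28/3, -13/2]
R4 ← R4 − R1: [0, -1, 1, 2, 7]
R5 ← R5 − (1/2)·R1: [0, -5, -1, 2, 1/2]
R6 ← R6 − (1/3)·R1: [0, 10, 16/3, 14/3, -1]
R3 ← R3 − (7/8)·R2: [0, 0, -31/6, -35/6, -33/4]
R4 ← R4 − (1/8)·R2: [0, 0, 3/2, 5/2, 27/4]
R5 ← R5 − (5/8)·R2: [0, 0, 3/2, 9/2, -3/4]
R6 ← R6 + (5/4)·R2: [0, 0, 1/3, -1/3, 3/2]
R4 ← R4 + (9/31)·R3: [0, 0, 0, 25/31, 135/31]
R5 ← R5 + (9/31)·R3: [0, 0, 0, 87/31, -195/62]
R6 ← R6 + (2/31)·R3: [0, 0, 0, -22/31, 30/31]
R5 ← R5 − (87/25)·R4: [0, 0, 0, 0, -183/10]
R6 ← R6 + (22/25)·R4: [0, 0, 0, 0, 24/5]
R6 ← R6 + (16/61)·R5: [0, 0, 0, 0, 0]
Echelon form has 5 nonzero rows, so rank(M) = 5.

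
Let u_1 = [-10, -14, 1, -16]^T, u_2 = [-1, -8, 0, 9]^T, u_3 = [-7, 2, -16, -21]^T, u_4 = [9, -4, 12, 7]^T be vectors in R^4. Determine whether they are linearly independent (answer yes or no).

yes

Form the matrix with these vectors as rows and row reduce.
R2 ← R2 − (1/10)·R1: [0, -33/5, -1/10, 53/5]
R3 ← R3 − (7/10)·R1: [0, 59/5, -167/10, -49/5]
R4 ← R4 + (9/10)·R1: [0, -83/5, 129/10, -37/5]
R3 ← R3 + (59/33)·R2: [0, 0, -557/33, 302/33]
R4 ← R4 − (83/33)·R2: [0, 0, 434/33, -1124/33]
R4 ← R4 + (434/557)·R3: [0, 0, 0, -15000/557]
4 nonzero rows, so the 4 vectors span a space of dimension 4.
Since 4 = 4, the vectors are linearly independent.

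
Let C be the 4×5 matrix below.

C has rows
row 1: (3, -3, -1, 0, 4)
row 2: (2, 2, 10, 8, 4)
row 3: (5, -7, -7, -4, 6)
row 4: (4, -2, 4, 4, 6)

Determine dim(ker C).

Row reduce to echelon form.
R2 ← R2 − (2/3)·R1: [0, 4, 32/3, 8, 4/3]
R3 ← R3 − (5/3)·R1: [0, -2, -16/3, -4, -2/3]
R4 ← R4 − (4/3)·R1: [0, 2, 16/3, 4, 2/3]
R3 ← R3 + (1/2)·R2: [0, 0, 0, 0, 0]
R4 ← R4 − (1/2)·R2: [0, 0, 0, 0, 0]
2 nonzero rows, so rank(C) = 2.
C has 5 columns; by rank–nullity, nullity = 5 − 2 = 3.

3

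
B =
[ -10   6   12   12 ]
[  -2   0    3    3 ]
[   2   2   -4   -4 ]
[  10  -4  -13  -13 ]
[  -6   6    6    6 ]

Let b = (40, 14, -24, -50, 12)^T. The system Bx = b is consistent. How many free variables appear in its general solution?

Row reduce the augmented matrix [B | b].
R2 ← R2 − (1/5)·R1: [0, -6/5, 3/5, 3/5, 6]
R3 ← R3 + (1/5)·R1: [0, 16/5, -8/5, -8/5, -16]
R4 ← R4 + R1: [0, 2, -1, -1, -10]
R5 ← R5 − (3/5)·R1: [0, 12/5, -6/5, -6/5, -12]
R3 ← R3 + (8/3)·R2: [0, 0, 0, 0, 0]
R4 ← R4 + (5/3)·R2: [0, 0, 0, 0, 0]
R5 ← R5 + (2)·R2: [0, 0, 0, 0, 0]
The echelon form has 2 nonzero rows, and every pivot lies in the first 4 columns, so rank(B) = rank([B|b]) = 2.
The system is consistent.
Free variables = (unknowns) − (rank) = 4 − 2 = 2.

2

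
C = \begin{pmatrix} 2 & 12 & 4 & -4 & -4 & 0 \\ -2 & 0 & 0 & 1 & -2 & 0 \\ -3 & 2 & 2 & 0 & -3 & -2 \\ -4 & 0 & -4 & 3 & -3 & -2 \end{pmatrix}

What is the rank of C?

Row reduce to echelon form.
R2 ← R2 + R1: [0, 12, 4, -3, -6, 0]
R3 ← R3 + (3/2)·R1: [0, 20, 8, -6, -9, -2]
R4 ← R4 + (2)·R1: [0, 24, 4, -5, -11, -2]
R3 ← R3 − (5/3)·R2: [0, 0, 4/3, -1, 1, -2]
R4 ← R4 − (2)·R2: [0, 0, -4, 1, 1, -2]
R4 ← R4 + (3)·R3: [0, 0, 0, -2, 4, -8]
Echelon form has 4 nonzero rows, so rank(C) = 4.

4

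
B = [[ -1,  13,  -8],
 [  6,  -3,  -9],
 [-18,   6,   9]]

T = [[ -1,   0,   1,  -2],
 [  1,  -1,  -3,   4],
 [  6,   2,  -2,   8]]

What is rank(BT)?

First compute BT:
[[-34, -29, -24, -10],
 [-63, -15,  33, -96],
 [ 78,  12, -54, 132]]
Now row reduce the product.
R2 ← R2 − (63/34)·R1: [0, 1317/34, 1317/17, -1317/17]
R3 ← R3 + (39/17)·R1: [0, -927/17, -1854/17, 1854/17]
R3 ← R3 + (618/439)·R2: [0, 0, 0, 0]
2 nonzero rows, so rank(BT) = 2.

2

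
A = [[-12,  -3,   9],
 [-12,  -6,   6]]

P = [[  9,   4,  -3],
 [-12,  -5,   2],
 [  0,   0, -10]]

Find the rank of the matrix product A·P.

2

First compute AP:
[[-72, -33, -60],
 [-36, -18, -36]]
Now row reduce the product.
R2 ← R2 − (1/2)·R1: [0, -3/2, -6]
2 nonzero rows, so rank(AP) = 2.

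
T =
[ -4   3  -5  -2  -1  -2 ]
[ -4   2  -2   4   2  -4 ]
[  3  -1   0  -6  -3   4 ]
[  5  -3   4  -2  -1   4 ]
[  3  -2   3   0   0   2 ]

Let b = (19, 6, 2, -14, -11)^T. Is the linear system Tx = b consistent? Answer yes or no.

Row reduce the augmented matrix [T | b].
R2 ← R2 − R1: [0, -1, 3, 6, 3, -2, -13]
R3 ← R3 + (3/4)·R1: [0, 5/4, -15/4, -15/2, -15/4, 5/2, 65/4]
R4 ← R4 + (5/4)·R1: [0, 3/4, -9/4, -9/2, -9/4, 3/2, 39/4]
R5 ← R5 + (3/4)·R1: [0, 1/4, -3/4, -3/2, -3/4, 1/2, 13/4]
R3 ← R3 + (5/4)·R2: [0, 0, 0, 0, 0, 0, 0]
R4 ← R4 + (3/4)·R2: [0, 0, 0, 0, 0, 0, 0]
R5 ← R5 + (1/4)·R2: [0, 0, 0, 0, 0, 0, 0]
The echelon form has 2 nonzero rows, and every pivot lies in the first 6 columns, so rank(T) = rank([T|b]) = 2.
The system is consistent.

yes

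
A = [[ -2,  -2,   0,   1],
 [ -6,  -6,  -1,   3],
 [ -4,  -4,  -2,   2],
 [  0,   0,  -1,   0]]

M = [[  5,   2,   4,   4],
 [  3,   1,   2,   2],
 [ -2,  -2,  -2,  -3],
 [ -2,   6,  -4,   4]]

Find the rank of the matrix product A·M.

2

First compute AM:
[[-18,   0, -16,  -8],
 [-52,   2, -46, -21],
 [-32,   4, -28, -10],
 [  2,   2,   2,   3]]
Now row reduce the product.
R2 ← R2 − (26/9)·R1: [0, 2, 2/9, 19/9]
R3 ← R3 − (16/9)·R1: [0, 4, 4/9, 38/9]
R4 ← R4 + (1/9)·R1: [0, 2, 2/9, 19/9]
R3 ← R3 − (2)·R2: [0, 0, 0, 0]
R4 ← R4 − R2: [0, 0, 0, 0]
2 nonzero rows, so rank(AM) = 2.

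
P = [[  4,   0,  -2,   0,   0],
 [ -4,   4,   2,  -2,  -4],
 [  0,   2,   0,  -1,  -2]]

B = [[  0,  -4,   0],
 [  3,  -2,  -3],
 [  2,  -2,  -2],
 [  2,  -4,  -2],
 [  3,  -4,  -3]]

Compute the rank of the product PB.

2

First compute PB:
[[ -4, -12,   4],
 [  0,  28,   0],
 [ -2,   8,   2]]
Now row reduce the product.
R3 ← R3 − (1/2)·R1: [0, 14, 0]
R3 ← R3 − (1/2)·R2: [0, 0, 0]
2 nonzero rows, so rank(PB) = 2.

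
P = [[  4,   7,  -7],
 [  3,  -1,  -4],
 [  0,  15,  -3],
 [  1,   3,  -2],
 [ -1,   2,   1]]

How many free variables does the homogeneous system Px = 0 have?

1

Row reduce to echelon form.
R2 ← R2 − (3/4)·R1: [0, -25/4, 5/4]
R4 ← R4 − (1/4)·R1: [0, 5/4, -1/4]
R5 ← R5 + (1/4)·R1: [0, 15/4, -3/4]
R3 ← R3 + (12/5)·R2: [0, 0, 0]
R4 ← R4 + (1/5)·R2: [0, 0, 0]
R5 ← R5 + (3/5)·R2: [0, 0, 0]
2 nonzero rows, so rank(P) = 2.
P has 3 columns; by rank–nullity, nullity = 3 − 2 = 1.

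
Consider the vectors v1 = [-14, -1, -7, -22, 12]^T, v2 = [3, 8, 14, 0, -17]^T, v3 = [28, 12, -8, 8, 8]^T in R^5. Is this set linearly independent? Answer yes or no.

Form the matrix with these vectors as rows and row reduce.
R2 ← R2 + (3/14)·R1: [0, 109/14, 25/2, -33/7, -101/7]
R3 ← R3 + (2)·R1: [0, 10, -22, -36, 32]
R3 ← R3 − (140/109)·R2: [0, 0, -4148/109, -3264/109, 5508/109]
3 nonzero rows, so the 3 vectors span a space of dimension 3.
Since 3 = 3, the vectors are linearly independent.

yes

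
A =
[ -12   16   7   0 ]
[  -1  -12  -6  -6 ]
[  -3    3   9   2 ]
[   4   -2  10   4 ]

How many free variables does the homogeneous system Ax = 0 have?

Row reduce to echelon form.
R2 ← R2 − (1/12)·R1: [0, -40/3, -79/12, -6]
R3 ← R3 − (1/4)·R1: [0, -1, 29/4, 2]
R4 ← R4 + (1/3)·R1: [0, 10/3, 37/3, 4]
R3 ← R3 − (3/40)·R2: [0, 0, 1239/160, 49/20]
R4 ← R4 + (1/4)·R2: [0, 0, 171/16, 5/2]
R4 ← R4 − (570/413)·R3: [0, 0, 0, -52/59]
4 nonzero rows, so rank(A) = 4.
A has 4 columns; by rank–nullity, nullity = 4 − 4 = 0.

0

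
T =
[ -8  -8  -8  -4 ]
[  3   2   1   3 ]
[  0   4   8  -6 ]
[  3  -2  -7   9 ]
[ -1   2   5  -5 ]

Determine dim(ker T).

Row reduce to echelon form.
R2 ← R2 + (3/8)·R1: [0, -1, -2, 3/2]
R4 ← R4 + (3/8)·R1: [0, -5, -10, 15/2]
R5 ← R5 − (1/8)·R1: [0, 3, 6, -9/2]
R3 ← R3 + (4)·R2: [0, 0, 0, 0]
R4 ← R4 − (5)·R2: [0, 0, 0, 0]
R5 ← R5 + (3)·R2: [0, 0, 0, 0]
2 nonzero rows, so rank(T) = 2.
T has 4 columns; by rank–nullity, nullity = 4 − 2 = 2.

2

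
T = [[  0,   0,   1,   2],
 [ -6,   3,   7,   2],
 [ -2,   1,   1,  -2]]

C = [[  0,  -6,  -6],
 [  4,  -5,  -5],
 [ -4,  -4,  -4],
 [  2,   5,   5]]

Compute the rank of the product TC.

2

First compute TC:
[[  0,   6,   6],
 [-12,   3,   3],
 [ -4,  -7,  -7]]
Now row reduce the product.
Swap R1 ↔ R2
R3 ← R3 − (1/3)·R1: [0, -8, -8]
R3 ← R3 + (4/3)·R2: [0, 0, 0]
2 nonzero rows, so rank(TC) = 2.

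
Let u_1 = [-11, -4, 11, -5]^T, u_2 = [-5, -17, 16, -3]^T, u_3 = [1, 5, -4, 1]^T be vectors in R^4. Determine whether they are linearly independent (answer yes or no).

Form the matrix with these vectors as rows and row reduce.
R2 ← R2 − (5/11)·R1: [0, -167/11, 11, -8/11]
R3 ← R3 + (1/11)·R1: [0, 51/11, -3, 6/11]
R3 ← R3 + (51/167)·R2: [0, 0, 60/167, 54/167]
3 nonzero rows, so the 3 vectors span a space of dimension 3.
Since 3 = 3, the vectors are linearly independent.

yes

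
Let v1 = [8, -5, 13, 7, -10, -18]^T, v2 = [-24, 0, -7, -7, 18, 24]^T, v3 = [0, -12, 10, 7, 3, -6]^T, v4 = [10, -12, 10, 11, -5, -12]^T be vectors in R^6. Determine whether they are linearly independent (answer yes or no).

Form the matrix with these vectors as rows and row reduce.
R2 ← R2 + (3)·R1: [0, -15, 32, 14, -12, -30]
R4 ← R4 − (5/4)·R1: [0, -23/4, -25/4, 9/4, 15/2, 21/2]
R3 ← R3 − (4/5)·R2: [0, 0, -78/5, -21/5, 63/5, 18]
R4 ← R4 − (23/60)·R2: [0, 0, -1111/60, -187/60, 121/10, 22]
R4 ← R4 − (1111/936)·R3: [0, 0, 0, 583/312, -297/104, 33/52]
4 nonzero rows, so the 4 vectors span a space of dimension 4.
Since 4 = 4, the vectors are linearly independent.

yes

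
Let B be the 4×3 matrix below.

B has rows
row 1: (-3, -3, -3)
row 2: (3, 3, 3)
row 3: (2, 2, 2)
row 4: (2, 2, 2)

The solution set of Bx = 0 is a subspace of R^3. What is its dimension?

2

Row reduce to echelon form.
R2 ← R2 + R1: [0, 0, 0]
R3 ← R3 + (2/3)·R1: [0, 0, 0]
R4 ← R4 + (2/3)·R1: [0, 0, 0]
1 nonzero row, so rank(B) = 1.
B has 3 columns; by rank–nullity, nullity = 3 − 1 = 2.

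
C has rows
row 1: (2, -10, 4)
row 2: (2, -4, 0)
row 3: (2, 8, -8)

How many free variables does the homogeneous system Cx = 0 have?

Row reduce to echelon form.
R2 ← R2 − R1: [0, 6, -4]
R3 ← R3 − R1: [0, 18, -12]
R3 ← R3 − (3)·R2: [0, 0, 0]
2 nonzero rows, so rank(C) = 2.
C has 3 columns; by rank–nullity, nullity = 3 − 2 = 1.

1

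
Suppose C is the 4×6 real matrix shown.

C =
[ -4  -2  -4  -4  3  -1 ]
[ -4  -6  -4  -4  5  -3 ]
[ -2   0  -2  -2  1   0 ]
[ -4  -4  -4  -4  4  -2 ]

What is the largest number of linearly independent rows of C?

Row reduce to echelon form.
R2 ← R2 − R1: [0, -4, 0, 0, 2, -2]
R3 ← R3 − (1/2)·R1: [0, 1, 0, 0, -1/2, 1/2]
R4 ← R4 − R1: [0, -2, 0, 0, 1, -1]
R3 ← R3 + (1/4)·R2: [0, 0, 0, 0, 0, 0]
R4 ← R4 − (1/2)·R2: [0, 0, 0, 0, 0, 0]
Echelon form has 2 nonzero rows, so rank(C) = 2.
The rank gives the maximum number of linearly independent rows: 2.

2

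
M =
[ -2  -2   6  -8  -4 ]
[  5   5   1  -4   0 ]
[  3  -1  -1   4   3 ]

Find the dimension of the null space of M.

Row reduce to echelon form.
R2 ← R2 + (5/2)·R1: [0, 0, 16, -24, -10]
R3 ← R3 + (3/2)·R1: [0, -4, 8, -8, -3]
Swap R2 ↔ R3
3 nonzero rows, so rank(M) = 3.
M has 5 columns; by rank–nullity, nullity = 5 − 3 = 2.

2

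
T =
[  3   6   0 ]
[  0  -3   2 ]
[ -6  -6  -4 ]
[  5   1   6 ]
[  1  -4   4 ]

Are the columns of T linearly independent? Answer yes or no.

Row reduce T to echelon form.
R3 ← R3 + (2)·R1: [0, 6, -4]
R4 ← R4 − (5/3)·R1: [0, -9, 6]
R5 ← R5 − (1/3)·R1: [0, -6, 4]
R3 ← R3 + (2)·R2: [0, 0, 0]
R4 ← R4 − (3)·R2: [0, 0, 0]
R5 ← R5 − (2)·R2: [0, 0, 0]
2 pivots among 3 columns.
Only 2 < 3 pivot columns, so the columns are linearly dependent.

no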